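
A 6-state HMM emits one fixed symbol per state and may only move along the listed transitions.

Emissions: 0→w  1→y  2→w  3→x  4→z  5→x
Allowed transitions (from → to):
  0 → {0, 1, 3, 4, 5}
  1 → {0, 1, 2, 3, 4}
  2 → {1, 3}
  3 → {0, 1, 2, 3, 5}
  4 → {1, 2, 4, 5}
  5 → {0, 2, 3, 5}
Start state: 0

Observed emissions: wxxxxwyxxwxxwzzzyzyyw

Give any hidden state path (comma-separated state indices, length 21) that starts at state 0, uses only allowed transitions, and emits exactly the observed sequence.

  t0 'w' -> {0,2}, take 0 (start)
  t1 'x' -> {3,5}, take 3 (0->3 ok)
  t2 'x' -> {3,5}, take 5 (3->5 ok)
  t3 'x' -> {3,5}, take 5 (5->5 ok)
  t4 'x' -> {3,5}, take 3 (5->3 ok)
  t5 'w' -> {0,2}, take 2 (3->2 ok)
  t6 'y' -> {1}, take 1 (2->1 ok)
  t7 'x' -> {3,5}, take 3 (1->3 ok)
  t8 'x' -> {3,5}, take 5 (3->5 ok)
  t9 'w' -> {0,2}, take 0 (5->0 ok)
  t10 'x' -> {3,5}, take 5 (0->5 ok)
  t11 'x' -> {3,5}, take 3 (5->3 ok)
  t12 'w' -> {0,2}, take 0 (3->0 ok)
  t13 'z' -> {4}, take 4 (0->4 ok)
  t14 'z' -> {4}, take 4 (4->4 ok)
  t15 'z' -> {4}, take 4 (4->4 ok)
  t16 'y' -> {1}, take 1 (4->1 ok)
  t17 'z' -> {4}, take 4 (1->4 ok)
  t18 'y' -> {1}, take 1 (4->1 ok)
  t19 'y' -> {1}, take 1 (1->1 ok)
  t20 'w' -> {0,2}, take 2 (1->2 ok)

0,3,5,5,3,2,1,3,5,0,5,3,0,4,4,4,1,4,1,1,2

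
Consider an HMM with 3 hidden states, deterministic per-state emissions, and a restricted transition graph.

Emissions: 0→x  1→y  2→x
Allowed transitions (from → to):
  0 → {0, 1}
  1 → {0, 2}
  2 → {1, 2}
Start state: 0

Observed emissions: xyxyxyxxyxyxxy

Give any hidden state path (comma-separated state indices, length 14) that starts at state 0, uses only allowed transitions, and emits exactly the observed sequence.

  [0] x  {0,2}  => 0  start
  [1] y  {1}  => 1  0->1 ok
  [2] x  {0,2}  => 0  1->0 ok
  [3] y  {1}  => 1  0->1 ok
  [4] x  {0,2}  => 0  1->0 ok
  [5] y  {1}  => 1  0->1 ok
  [6] x  {0,2}  => 0  1->0 ok
  [7] x  {0,2}  => 0  0->0 ok
  [8] y  {1}  => 1  0->1 ok
  [9] x  {0,2}  => 0  1->0 ok
  [10] y  {1}  => 1  0->1 ok
  [11] x  {0,2}  => 2  1->2 ok
  [12] x  {0,2}  => 2  2->2 ok
  [13] y  {1}  => 1  2->1 ok

0,1,0,1,0,1,0,0,1,0,1,2,2,1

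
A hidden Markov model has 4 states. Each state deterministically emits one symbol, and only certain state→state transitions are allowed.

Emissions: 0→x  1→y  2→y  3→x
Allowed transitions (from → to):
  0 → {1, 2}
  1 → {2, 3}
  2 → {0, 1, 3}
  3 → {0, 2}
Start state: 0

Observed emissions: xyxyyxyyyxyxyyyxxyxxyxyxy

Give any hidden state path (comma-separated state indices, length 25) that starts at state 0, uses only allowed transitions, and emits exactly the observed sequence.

0,2,0,1,2,0,1,2,1,3,2,3,2,1,2,3,0,1,3,0,2,0,1,3,2

  t0 'x' -> {0,3}, take 0 (start)
  t1 'y' -> {1,2}, take 2 (0->2 ok)
  t2 'x' -> {0,3}, take 0 (2->0 ok)
  t3 'y' -> {1,2}, take 1 (0->1 ok)
  t4 'y' -> {1,2}, take 2 (1->2 ok)
  t5 'x' -> {0,3}, take 0 (2->0 ok)
  t6 'y' -> {1,2}, take 1 (0->1 ok)
  t7 'y' -> {1,2}, take 2 (1->2 ok)
  t8 'y' -> {1,2}, take 1 (2->1 ok)
  t9 'x' -> {0,3}, take 3 (1->3 ok)
  t10 'y' -> {1,2}, take 2 (3->2 ok)
  t11 'x' -> {0,3}, take 3 (2->3 ok)
  t12 'y' -> {1,2}, take 2 (3->2 ok)
  t13 'y' -> {1,2}, take 1 (2->1 ok)
  t14 'y' -> {1,2}, take 2 (1->2 ok)
  t15 'x' -> {0,3}, take 3 (2->3 ok)
  t16 'x' -> {0,3}, take 0 (3->0 ok)
  t17 'y' -> {1,2}, take 1 (0->1 ok)
  t18 'x' -> {0,3}, take 3 (1->3 ok)
  t19 'x' -> {0,3}, take 0 (3->0 ok)
  t20 'y' -> {1,2}, take 2 (0->2 ok)
  t21 'x' -> {0,3}, take 0 (2->0 ok)
  t22 'y' -> {1,2}, take 1 (0->1 ok)
  t23 'x' -> {0,3}, take 3 (1->3 ok)
  t24 'y' -> {1,2}, take 2 (3->2 ok)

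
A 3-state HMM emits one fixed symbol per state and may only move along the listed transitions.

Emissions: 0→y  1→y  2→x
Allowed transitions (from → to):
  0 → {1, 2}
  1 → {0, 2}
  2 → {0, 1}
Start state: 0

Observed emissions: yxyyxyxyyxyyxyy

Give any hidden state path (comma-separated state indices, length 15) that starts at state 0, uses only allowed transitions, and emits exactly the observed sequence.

0,2,1,0,2,1,2,1,0,2,0,1,2,0,1

  pos 0: y in {0,1}, choose 0; start
  pos 1: x in {2}, choose 2; 0->2 ok
  pos 2: y in {0,1}, choose 1; 2->1 ok
  pos 3: y in {0,1}, choose 0; 1->0 ok
  pos 4: x in {2}, choose 2; 0->2 ok
  pos 5: y in {0,1}, choose 1; 2->1 ok
  pos 6: x in {2}, choose 2; 1->2 ok
  pos 7: y in {0,1}, choose 1; 2->1 ok
  pos 8: y in {0,1}, choose 0; 1->0 ok
  pos 9: x in {2}, choose 2; 0->2 ok
  pos 10: y in {0,1}, choose 0; 2->0 ok
  pos 11: y in {0,1}, choose 1; 0->1 ok
  pos 12: x in {2}, choose 2; 1->2 ok
  pos 13: y in {0,1}, choose 0; 2->0 ok
  pos 14: y in {0,1}, choose 1; 0->1 ok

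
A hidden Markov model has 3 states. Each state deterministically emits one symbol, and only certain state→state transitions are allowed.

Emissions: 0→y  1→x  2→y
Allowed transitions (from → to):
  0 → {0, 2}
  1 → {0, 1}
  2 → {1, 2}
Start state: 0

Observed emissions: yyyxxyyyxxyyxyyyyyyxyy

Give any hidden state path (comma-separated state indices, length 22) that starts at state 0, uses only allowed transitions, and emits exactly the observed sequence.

  pos 0: y in {0,2}, choose 0; start
  pos 1: y in {0,2}, choose 2; 0->2 ok
  pos 2: y in {0,2}, choose 2; 2->2 ok
  pos 3: x in {1}, choose 1; 2->1 ok
  pos 4: x in {1}, choose 1; 1->1 ok
  pos 5: y in {0,2}, choose 0; 1->0 ok
  pos 6: y in {0,2}, choose 2; 0->2 ok
  pos 7: y in {0,2}, choose 2; 2->2 ok
  pos 8: x in {1}, choose 1; 2->1 ok
  pos 9: x in {1}, choose 1; 1->1 ok
  pos 10: y in {0,2}, choose 0; 1->0 ok
  pos 11: y in {0,2}, choose 2; 0->2 ok
  pos 12: x in {1}, choose 1; 2->1 ok
  pos 13: y in {0,2}, choose 0; 1->0 ok
  pos 14: y in {0,2}, choose 0; 0->0 ok
  pos 15: y in {0,2}, choose 0; 0->0 ok
  pos 16: y in {0,2}, choose 0; 0->0 ok
  pos 17: y in {0,2}, choose 2; 0->2 ok
  pos 18: y in {0,2}, choose 2; 2->2 ok
  pos 19: x in {1}, choose 1; 2->1 ok
  pos 20: y in {0,2}, choose 0; 1->0 ok
  pos 21: y in {0,2}, choose 0; 0->0 ok

0,2,2,1,1,0,2,2,1,1,0,2,1,0,0,0,0,2,2,1,0,0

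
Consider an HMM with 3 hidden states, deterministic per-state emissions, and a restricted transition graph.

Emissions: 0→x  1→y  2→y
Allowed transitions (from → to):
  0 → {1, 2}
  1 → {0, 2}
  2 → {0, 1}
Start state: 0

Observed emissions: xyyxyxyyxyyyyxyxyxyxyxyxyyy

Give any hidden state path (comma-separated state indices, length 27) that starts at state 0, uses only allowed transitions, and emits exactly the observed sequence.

  pos 0: x in {0}, choose 0; start
  pos 1: y in {1,2}, choose 2; 0->2 ok
  pos 2: y in {1,2}, choose 1; 2->1 ok
  pos 3: x in {0}, choose 0; 1->0 ok
  pos 4: y in {1,2}, choose 1; 0->1 ok
  pos 5: x in {0}, choose 0; 1->0 ok
  pos 6: y in {1,2}, choose 1; 0->1 ok
  pos 7: y in {1,2}, choose 2; 1->2 ok
  pos 8: x in {0}, choose 0; 2->0 ok
  pos 9: y in {1,2}, choose 1; 0->1 ok
  pos 10: y in {1,2}, choose 2; 1->2 ok
  pos 11: y in {1,2}, choose 1; 2->1 ok
  pos 12: y in {1,2}, choose 2; 1->2 ok
  pos 13: x in {0}, choose 0; 2->0 ok
  pos 14: y in {1,2}, choose 1; 0->1 ok
  pos 15: x in {0}, choose 0; 1->0 ok
  pos 16: y in {1,2}, choose 1; 0->1 ok
  pos 17: x in {0}, choose 0; 1->0 ok
  pos 18: y in {1,2}, choose 1; 0->1 ok
  pos 19: x in {0}, choose 0; 1->0 ok
  pos 20: y in {1,2}, choose 1; 0->1 ok
  pos 21: x in {0}, choose 0; 1->0 ok
  pos 22: y in {1,2}, choose 2; 0->2 ok
  pos 23: x in {0}, choose 0; 2->0 ok
  pos 24: y in {1,2}, choose 1; 0->1 ok
  pos 25: y in {1,2}, choose 2; 1->2 ok
  pos 26: y in {1,2}, choose 1; 2->1 ok

0,2,1,0,1,0,1,2,0,1,2,1,2,0,1,0,1,0,1,0,1,0,2,0,1,2,1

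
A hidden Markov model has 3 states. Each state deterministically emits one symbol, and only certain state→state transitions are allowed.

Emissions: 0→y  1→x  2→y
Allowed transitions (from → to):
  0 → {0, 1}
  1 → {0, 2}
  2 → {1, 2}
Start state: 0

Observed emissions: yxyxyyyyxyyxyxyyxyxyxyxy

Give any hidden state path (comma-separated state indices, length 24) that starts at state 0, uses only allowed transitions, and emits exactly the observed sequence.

0,1,0,1,2,2,2,2,1,2,2,1,2,1,0,0,1,0,1,0,1,0,1,2

  [0] y  {0,2}  => 0  start
  [1] x  {1}  => 1  0->1 ok
  [2] y  {0,2}  => 0  1->0 ok
  [3] x  {1}  => 1  0->1 ok
  [4] y  {0,2}  => 2  1->2 ok
  [5] y  {0,2}  => 2  2->2 ok
  [6] y  {0,2}  => 2  2->2 ok
  [7] y  {0,2}  => 2  2->2 ok
  [8] x  {1}  => 1  2->1 ok
  [9] y  {0,2}  => 2  1->2 ok
  [10] y  {0,2}  => 2  2->2 ok
  [11] x  {1}  => 1  2->1 ok
  [12] y  {0,2}  => 2  1->2 ok
  [13] x  {1}  => 1  2->1 ok
  [14] y  {0,2}  => 0  1->0 ok
  [15] y  {0,2}  => 0  0->0 ok
  [16] x  {1}  => 1  0->1 ok
  [17] y  {0,2}  => 0  1->0 ok
  [18] x  {1}  => 1  0->1 ok
  [19] y  {0,2}  => 0  1->0 ok
  [20] x  {1}  => 1  0->1 ok
  [21] y  {0,2}  => 0  1->0 ok
  [22] x  {1}  => 1  0->1 ok
  [23] y  {0,2}  => 2  1->2 ok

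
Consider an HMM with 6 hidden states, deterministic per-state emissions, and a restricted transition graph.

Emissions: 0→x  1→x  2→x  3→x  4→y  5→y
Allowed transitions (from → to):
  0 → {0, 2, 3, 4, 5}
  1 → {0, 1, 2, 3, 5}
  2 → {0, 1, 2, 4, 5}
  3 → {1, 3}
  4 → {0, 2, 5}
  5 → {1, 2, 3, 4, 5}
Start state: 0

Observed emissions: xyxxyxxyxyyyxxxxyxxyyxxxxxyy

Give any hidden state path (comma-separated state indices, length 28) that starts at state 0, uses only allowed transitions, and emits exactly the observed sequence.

  [0] x  {0,1,2,3}  => 0  start
  [1] y  {4,5}  => 4  0->4 ok
  [2] x  {0,1,2,3}  => 0  4->0 ok
  [3] x  {0,1,2,3}  => 0  0->0 ok
  [4] y  {4,5}  => 4  0->4 ok
  [5] x  {0,1,2,3}  => 2  4->2 ok
  [6] x  {0,1,2,3}  => 0  2->0 ok
  [7] y  {4,5}  => 4  0->4 ok
  [8] x  {0,1,2,3}  => 0  4->0 ok
  [9] y  {4,5}  => 4  0->4 ok
  [10] y  {4,5}  => 5  4->5 ok
  [11] y  {4,5}  => 5  5->5 ok
  [12] x  {0,1,2,3}  => 1  5->1 ok
  [13] x  {0,1,2,3}  => 0  1->0 ok
  [14] x  {0,1,2,3}  => 3  0->3 ok
  [15] x  {0,1,2,3}  => 1  3->1 ok
  [16] y  {4,5}  => 5  1->5 ok
  [17] x  {0,1,2,3}  => 1  5->1 ok
  [18] x  {0,1,2,3}  => 2  1->2 ok
  [19] y  {4,5}  => 4  2->4 ok
  [20] y  {4,5}  => 5  4->5 ok
  [21] x  {0,1,2,3}  => 1  5->1 ok
  [22] x  {0,1,2,3}  => 0  1->0 ok
  [23] x  {0,1,2,3}  => 0  0->0 ok
  [24] x  {0,1,2,3}  => 2  0->2 ok
  [25] x  {0,1,2,3}  => 0  2->0 ok
  [26] y  {4,5}  => 5  0->5 ok
  [27] y  {4,5}  => 4  5->4 ok

0,4,0,0,4,2,0,4,0,4,5,5,1,0,3,1,5,1,2,4,5,1,0,0,2,0,5,4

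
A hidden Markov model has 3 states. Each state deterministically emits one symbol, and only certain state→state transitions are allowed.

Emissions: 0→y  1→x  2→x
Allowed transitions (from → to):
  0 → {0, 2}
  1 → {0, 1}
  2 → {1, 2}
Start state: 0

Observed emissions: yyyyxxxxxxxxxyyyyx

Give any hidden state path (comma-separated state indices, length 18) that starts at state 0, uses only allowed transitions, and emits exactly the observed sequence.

0,0,0,0,2,2,2,2,2,2,2,2,1,0,0,0,0,2

  0: obs=y cand={0} pick 0 [start]
  1: obs=y cand={0} pick 0 [0->0 ok]
  2: obs=y cand={0} pick 0 [0->0 ok]
  3: obs=y cand={0} pick 0 [0->0 ok]
  4: obs=x cand={1,2} pick 2 [0->2 ok]
  5: obs=x cand={1,2} pick 2 [2->2 ok]
  6: obs=x cand={1,2} pick 2 [2->2 ok]
  7: obs=x cand={1,2} pick 2 [2->2 ok]
  8: obs=x cand={1,2} pick 2 [2->2 ok]
  9: obs=x cand={1,2} pick 2 [2->2 ok]
  10: obs=x cand={1,2} pick 2 [2->2 ok]
  11: obs=x cand={1,2} pick 2 [2->2 ok]
  12: obs=x cand={1,2} pick 1 [2->1 ok]
  13: obs=y cand={0} pick 0 [1->0 ok]
  14: obs=y cand={0} pick 0 [0->0 ok]
  15: obs=y cand={0} pick 0 [0->0 ok]
  16: obs=y cand={0} pick 0 [0->0 ok]
  17: obs=x cand={1,2} pick 2 [0->2 ok]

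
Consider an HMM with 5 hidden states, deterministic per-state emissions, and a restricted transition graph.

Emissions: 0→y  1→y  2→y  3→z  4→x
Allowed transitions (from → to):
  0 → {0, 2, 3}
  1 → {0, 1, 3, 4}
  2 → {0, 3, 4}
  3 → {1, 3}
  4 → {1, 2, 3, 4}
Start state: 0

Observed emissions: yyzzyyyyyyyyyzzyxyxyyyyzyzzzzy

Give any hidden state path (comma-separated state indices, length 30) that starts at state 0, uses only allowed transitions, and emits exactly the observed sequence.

0,2,3,3,1,1,0,0,2,0,2,0,0,3,3,1,4,2,4,2,0,0,0,3,1,3,3,3,3,1

  0: obs=y cand={0,1,2} pick 0 [start]
  1: obs=y cand={0,1,2} pick 2 [0->2 ok]
  2: obs=z cand={3} pick 3 [2->3 ok]
  3: obs=z cand={3} pick 3 [3->3 ok]
  4: obs=y cand={0,1,2} pick 1 [3->1 ok]
  5: obs=y cand={0,1,2} pick 1 [1->1 ok]
  6: obs=y cand={0,1,2} pick 0 [1->0 ok]
  7: obs=y cand={0,1,2} pick 0 [0->0 ok]
  8: obs=y cand={0,1,2} pick 2 [0->2 ok]
  9: obs=y cand={0,1,2} pick 0 [2->0 ok]
  10: obs=y cand={0,1,2} pick 2 [0->2 ok]
  11: obs=y cand={0,1,2} pick 0 [2->0 ok]
  12: obs=y cand={0,1,2} pick 0 [0->0 ok]
  13: obs=z cand={3} pick 3 [0->3 ok]
  14: obs=z cand={3} pick 3 [3->3 ok]
  15: obs=y cand={0,1,2} pick 1 [3->1 ok]
  16: obs=x cand={4} pick 4 [1->4 ok]
  17: obs=y cand={0,1,2} pick 2 [4->2 ok]
  18: obs=x cand={4} pick 4 [2->4 ok]
  19: obs=y cand={0,1,2} pick 2 [4->2 ok]
  20: obs=y cand={0,1,2} pick 0 [2->0 ok]
  21: obs=y cand={0,1,2} pick 0 [0->0 ok]
  22: obs=y cand={0,1,2} pick 0 [0->0 ok]
  23: obs=z cand={3} pick 3 [0->3 ok]
  24: obs=y cand={0,1,2} pick 1 [3->1 ok]
  25: obs=z cand={3} pick 3 [1->3 ok]
  26: obs=z cand={3} pick 3 [3->3 ok]
  27: obs=z cand={3} pick 3 [3->3 ok]
  28: obs=z cand={3} pick 3 [3->3 ok]
  29: obs=y cand={0,1,2} pick 1 [3->1 ok]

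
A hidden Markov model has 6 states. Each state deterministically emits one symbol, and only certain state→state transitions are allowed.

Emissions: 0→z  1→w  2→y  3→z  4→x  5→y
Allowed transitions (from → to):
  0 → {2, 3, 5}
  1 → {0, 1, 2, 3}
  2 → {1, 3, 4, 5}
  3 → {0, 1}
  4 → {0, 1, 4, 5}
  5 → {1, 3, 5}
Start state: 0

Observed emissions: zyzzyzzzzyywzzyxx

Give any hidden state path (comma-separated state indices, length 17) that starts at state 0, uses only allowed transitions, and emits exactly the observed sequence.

0,2,3,0,5,3,0,3,0,5,5,1,3,0,2,4,4

  [0] z  {0,3}  => 0  start
  [1] y  {2,5}  => 2  0->2 ok
  [2] z  {0,3}  => 3  2->3 ok
  [3] z  {0,3}  => 0  3->0 ok
  [4] y  {2,5}  => 5  0->5 ok
  [5] z  {0,3}  => 3  5->3 ok
  [6] z  {0,3}  => 0  3->0 ok
  [7] z  {0,3}  => 3  0->3 ok
  [8] z  {0,3}  => 0  3->0 ok
  [9] y  {2,5}  => 5  0->5 ok
  [10] y  {2,5}  => 5  5->5 ok
  [11] w  {1}  => 1  5->1 ok
  [12] z  {0,3}  => 3  1->3 ok
  [13] z  {0,3}  => 0  3->0 ok
  [14] y  {2,5}  => 2  0->2 ok
  [15] x  {4}  => 4  2->4 ok
  [16] x  {4}  => 4  4->4 ok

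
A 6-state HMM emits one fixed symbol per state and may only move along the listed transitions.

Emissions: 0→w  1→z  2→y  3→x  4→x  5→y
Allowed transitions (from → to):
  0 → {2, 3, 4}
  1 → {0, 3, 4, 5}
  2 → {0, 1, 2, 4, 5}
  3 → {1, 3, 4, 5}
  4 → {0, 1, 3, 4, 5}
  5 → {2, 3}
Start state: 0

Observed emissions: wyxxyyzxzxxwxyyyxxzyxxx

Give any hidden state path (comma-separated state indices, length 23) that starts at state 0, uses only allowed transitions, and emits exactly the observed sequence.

0,2,4,4,5,2,1,4,1,4,4,0,3,5,2,5,3,3,1,5,3,3,4

  0: obs=w cand={0} pick 0 [start]
  1: obs=y cand={2,5} pick 2 [0->2 ok]
  2: obs=x cand={3,4} pick 4 [2->4 ok]
  3: obs=x cand={3,4} pick 4 [4->4 ok]
  4: obs=y cand={2,5} pick 5 [4->5 ok]
  5: obs=y cand={2,5} pick 2 [5->2 ok]
  6: obs=z cand={1} pick 1 [2->1 ok]
  7: obs=x cand={3,4} pick 4 [1->4 ok]
  8: obs=z cand={1} pick 1 [4->1 ok]
  9: obs=x cand={3,4} pick 4 [1->4 ok]
  10: obs=x cand={3,4} pick 4 [4->4 ok]
  11: obs=w cand={0} pick 0 [4->0 ok]
  12: obs=x cand={3,4} pick 3 [0->3 ok]
  13: obs=y cand={2,5} pick 5 [3->5 ok]
  14: obs=y cand={2,5} pick 2 [5->2 ok]
  15: obs=y cand={2,5} pick 5 [2->5 ok]
  16: obs=x cand={3,4} pick 3 [5->3 ok]
  17: obs=x cand={3,4} pick 3 [3->3 ok]
  18: obs=z cand={1} pick 1 [3->1 ok]
  19: obs=y cand={2,5} pick 5 [1->5 ok]
  20: obs=x cand={3,4} pick 3 [5->3 ok]
  21: obs=x cand={3,4} pick 3 [3->3 ok]
  22: obs=x cand={3,4} pick 4 [3->4 ok]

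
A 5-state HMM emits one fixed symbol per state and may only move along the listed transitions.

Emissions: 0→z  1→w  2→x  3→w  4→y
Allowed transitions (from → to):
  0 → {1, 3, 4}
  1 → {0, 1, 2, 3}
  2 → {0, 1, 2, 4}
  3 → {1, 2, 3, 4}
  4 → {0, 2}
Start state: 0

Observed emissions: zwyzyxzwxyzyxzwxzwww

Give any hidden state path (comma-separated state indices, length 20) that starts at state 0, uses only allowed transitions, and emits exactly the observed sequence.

  0: obs=z cand={0} pick 0 [start]
  1: obs=w cand={1,3} pick 3 [0->3 ok]
  2: obs=y cand={4} pick 4 [3->4 ok]
  3: obs=z cand={0} pick 0 [4->0 ok]
  4: obs=y cand={4} pick 4 [0->4 ok]
  5: obs=x cand={2} pick 2 [4->2 ok]
  6: obs=z cand={0} pick 0 [2->0 ok]
  7: obs=w cand={1,3} pick 1 [0->1 ok]
  8: obs=x cand={2} pick 2 [1->2 ok]
  9: obs=y cand={4} pick 4 [2->4 ok]
  10: obs=z cand={0} pick 0 [4->0 ok]
  11: obs=y cand={4} pick 4 [0->4 ok]
  12: obs=x cand={2} pick 2 [4->2 ok]
  13: obs=z cand={0} pick 0 [2->0 ok]
  14: obs=w cand={1,3} pick 1 [0->1 ok]
  15: obs=x cand={2} pick 2 [1->2 ok]
  16: obs=z cand={0} pick 0 [2->0 ok]
  17: obs=w cand={1,3} pick 1 [0->1 ok]
  18: obs=w cand={1,3} pick 3 [1->3 ok]
  19: obs=w cand={1,3} pick 1 [3->1 ok]

0,3,4,0,4,2,0,1,2,4,0,4,2,0,1,2,0,1,3,1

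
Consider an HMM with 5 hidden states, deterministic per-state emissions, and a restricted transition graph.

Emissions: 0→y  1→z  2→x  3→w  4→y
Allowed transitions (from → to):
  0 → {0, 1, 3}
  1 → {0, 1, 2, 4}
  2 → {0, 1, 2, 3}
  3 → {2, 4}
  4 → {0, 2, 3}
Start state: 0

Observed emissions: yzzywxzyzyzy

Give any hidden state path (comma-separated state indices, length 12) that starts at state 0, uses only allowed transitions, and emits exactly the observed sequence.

0,1,1,0,3,2,1,0,1,0,1,4

  pos 0: y in {0,4}, choose 0; start
  pos 1: z in {1}, choose 1; 0->1 ok
  pos 2: z in {1}, choose 1; 1->1 ok
  pos 3: y in {0,4}, choose 0; 1->0 ok
  pos 4: w in {3}, choose 3; 0->3 ok
  pos 5: x in {2}, choose 2; 3->2 ok
  pos 6: z in {1}, choose 1; 2->1 ok
  pos 7: y in {0,4}, choose 0; 1->0 ok
  pos 8: z in {1}, choose 1; 0->1 ok
  pos 9: y in {0,4}, choose 0; 1->0 ok
  pos 10: z in {1}, choose 1; 0->1 ok
  pos 11: y in {0,4}, choose 4; 1->4 ok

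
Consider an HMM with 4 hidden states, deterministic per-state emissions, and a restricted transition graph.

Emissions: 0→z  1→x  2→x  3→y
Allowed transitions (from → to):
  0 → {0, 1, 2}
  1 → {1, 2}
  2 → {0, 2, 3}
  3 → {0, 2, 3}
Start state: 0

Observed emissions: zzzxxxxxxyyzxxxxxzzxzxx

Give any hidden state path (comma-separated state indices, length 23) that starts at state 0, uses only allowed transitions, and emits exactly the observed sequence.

  pos 0: z in {0}, choose 0; start
  pos 1: z in {0}, choose 0; 0->0 ok
  pos 2: z in {0}, choose 0; 0->0 ok
  pos 3: x in {1,2}, choose 1; 0->1 ok
  pos 4: x in {1,2}, choose 2; 1->2 ok
  pos 5: x in {1,2}, choose 2; 2->2 ok
  pos 6: x in {1,2}, choose 2; 2->2 ok
  pos 7: x in {1,2}, choose 2; 2->2 ok
  pos 8: x in {1,2}, choose 2; 2->2 ok
  pos 9: y in {3}, choose 3; 2->3 ok
  pos 10: y in {3}, choose 3; 3->3 ok
  pos 11: z in {0}, choose 0; 3->0 ok
  pos 12: x in {1,2}, choose 1; 0->1 ok
  pos 13: x in {1,2}, choose 2; 1->2 ok
  pos 14: x in {1,2}, choose 2; 2->2 ok
  pos 15: x in {1,2}, choose 2; 2->2 ok
  pos 16: x in {1,2}, choose 2; 2->2 ok
  pos 17: z in {0}, choose 0; 2->0 ok
  pos 18: z in {0}, choose 0; 0->0 ok
  pos 19: x in {1,2}, choose 2; 0->2 ok
  pos 20: z in {0}, choose 0; 2->0 ok
  pos 21: x in {1,2}, choose 1; 0->1 ok
  pos 22: x in {1,2}, choose 2; 1->2 ok

0,0,0,1,2,2,2,2,2,3,3,0,1,2,2,2,2,0,0,2,0,1,2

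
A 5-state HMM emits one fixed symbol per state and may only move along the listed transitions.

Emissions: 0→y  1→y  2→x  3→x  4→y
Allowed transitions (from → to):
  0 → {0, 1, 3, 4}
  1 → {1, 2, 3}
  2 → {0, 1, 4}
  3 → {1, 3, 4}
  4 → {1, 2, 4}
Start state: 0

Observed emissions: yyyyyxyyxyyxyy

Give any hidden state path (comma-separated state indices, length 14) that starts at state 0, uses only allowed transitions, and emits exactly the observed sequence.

  pos 0: y in {0,1,4}, choose 0; start
  pos 1: y in {0,1,4}, choose 4; 0->4 ok
  pos 2: y in {0,1,4}, choose 4; 4->4 ok
  pos 3: y in {0,1,4}, choose 4; 4->4 ok
  pos 4: y in {0,1,4}, choose 1; 4->1 ok
  pos 5: x in {2,3}, choose 2; 1->2 ok
  pos 6: y in {0,1,4}, choose 4; 2->4 ok
  pos 7: y in {0,1,4}, choose 4; 4->4 ok
  pos 8: x in {2,3}, choose 2; 4->2 ok
  pos 9: y in {0,1,4}, choose 4; 2->4 ok
  pos 10: y in {0,1,4}, choose 1; 4->1 ok
  pos 11: x in {2,3}, choose 2; 1->2 ok
  pos 12: y in {0,1,4}, choose 0; 2->0 ok
  pos 13: y in {0,1,4}, choose 0; 0->0 ok

0,4,4,4,1,2,4,4,2,4,1,2,0,0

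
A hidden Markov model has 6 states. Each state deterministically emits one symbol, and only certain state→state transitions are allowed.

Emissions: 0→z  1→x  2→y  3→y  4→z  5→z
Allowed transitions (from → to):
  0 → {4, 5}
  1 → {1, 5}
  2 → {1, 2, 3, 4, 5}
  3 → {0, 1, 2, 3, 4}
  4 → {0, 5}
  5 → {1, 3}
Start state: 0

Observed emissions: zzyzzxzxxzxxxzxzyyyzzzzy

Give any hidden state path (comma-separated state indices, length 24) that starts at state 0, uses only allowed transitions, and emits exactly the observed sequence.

  t0 'z' -> {0,4,5}, take 0 (start)
  t1 'z' -> {0,4,5}, take 5 (0->5 ok)
  t2 'y' -> {2,3}, take 3 (5->3 ok)
  t3 'z' -> {0,4,5}, take 0 (3->0 ok)
  t4 'z' -> {0,4,5}, take 5 (0->5 ok)
  t5 'x' -> {1}, take 1 (5->1 ok)
  t6 'z' -> {0,4,5}, take 5 (1->5 ok)
  t7 'x' -> {1}, take 1 (5->1 ok)
  t8 'x' -> {1}, take 1 (1->1 ok)
  t9 'z' -> {0,4,5}, take 5 (1->5 ok)
  t10 'x' -> {1}, take 1 (5->1 ok)
  t11 'x' -> {1}, take 1 (1->1 ok)
  t12 'x' -> {1}, take 1 (1->1 ok)
  t13 'z' -> {0,4,5}, take 5 (1->5 ok)
  t14 'x' -> {1}, take 1 (5->1 ok)
  t15 'z' -> {0,4,5}, take 5 (1->5 ok)
  t16 'y' -> {2,3}, take 3 (5->3 ok)
  t17 'y' -> {2,3}, take 2 (3->2 ok)
  t18 'y' -> {2,3}, take 3 (2->3 ok)
  t19 'z' -> {0,4,5}, take 4 (3->4 ok)
  t20 'z' -> {0,4,5}, take 0 (4->0 ok)
  t21 'z' -> {0,4,5}, take 4 (0->4 ok)
  t22 'z' -> {0,4,5}, take 5 (4->5 ok)
  t23 'y' -> {2,3}, take 3 (5->3 ok)

0,5,3,0,5,1,5,1,1,5,1,1,1,5,1,5,3,2,3,4,0,4,5,3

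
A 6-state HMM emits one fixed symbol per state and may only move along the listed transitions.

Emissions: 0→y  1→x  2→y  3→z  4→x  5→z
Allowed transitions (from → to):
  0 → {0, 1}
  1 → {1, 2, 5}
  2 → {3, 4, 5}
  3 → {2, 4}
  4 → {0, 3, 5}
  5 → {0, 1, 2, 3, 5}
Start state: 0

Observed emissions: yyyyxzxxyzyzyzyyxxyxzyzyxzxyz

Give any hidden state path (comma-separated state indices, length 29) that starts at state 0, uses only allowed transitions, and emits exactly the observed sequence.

  t0 'y' -> {0,2}, take 0 (start)
  t1 'y' -> {0,2}, take 0 (0->0 ok)
  t2 'y' -> {0,2}, take 0 (0->0 ok)
  t3 'y' -> {0,2}, take 0 (0->0 ok)
  t4 'x' -> {1,4}, take 1 (0->1 ok)
  t5 'z' -> {3,5}, take 5 (1->5 ok)
  t6 'x' -> {1,4}, take 1 (5->1 ok)
  t7 'x' -> {1,4}, take 1 (1->1 ok)
  t8 'y' -> {0,2}, take 2 (1->2 ok)
  t9 'z' -> {3,5}, take 5 (2->5 ok)
  t10 'y' -> {0,2}, take 2 (5->2 ok)
  t11 'z' -> {3,5}, take 3 (2->3 ok)
  t12 'y' -> {0,2}, take 2 (3->2 ok)
  t13 'z' -> {3,5}, take 5 (2->5 ok)
  t14 'y' -> {0,2}, take 0 (5->0 ok)
  t15 'y' -> {0,2}, take 0 (0->0 ok)
  t16 'x' -> {1,4}, take 1 (0->1 ok)
  t17 'x' -> {1,4}, take 1 (1->1 ok)
  t18 'y' -> {0,2}, take 2 (1->2 ok)
  t19 'x' -> {1,4}, take 4 (2->4 ok)
  t20 'z' -> {3,5}, take 3 (4->3 ok)
  t21 'y' -> {0,2}, take 2 (3->2 ok)
  t22 'z' -> {3,5}, take 3 (2->3 ok)
  t23 'y' -> {0,2}, take 2 (3->2 ok)
  t24 'x' -> {1,4}, take 4 (2->4 ok)
  t25 'z' -> {3,5}, take 5 (4->5 ok)
  t26 'x' -> {1,4}, take 1 (5->1 ok)
  t27 'y' -> {0,2}, take 2 (1->2 ok)
  t28 'z' -> {3,5}, take 5 (2->5 ok)

0,0,0,0,1,5,1,1,2,5,2,3,2,5,0,0,1,1,2,4,3,2,3,2,4,5,1,2,5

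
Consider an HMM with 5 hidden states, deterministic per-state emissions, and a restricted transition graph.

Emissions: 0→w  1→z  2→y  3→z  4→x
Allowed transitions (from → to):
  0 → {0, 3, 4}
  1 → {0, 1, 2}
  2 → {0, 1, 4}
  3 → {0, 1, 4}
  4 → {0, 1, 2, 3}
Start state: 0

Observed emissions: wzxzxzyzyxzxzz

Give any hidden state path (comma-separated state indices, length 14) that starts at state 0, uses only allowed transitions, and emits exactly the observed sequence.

  0: obs=w cand={0} pick 0 [start]
  1: obs=z cand={1,3} pick 3 [0->3 ok]
  2: obs=x cand={4} pick 4 [3->4 ok]
  3: obs=z cand={1,3} pick 3 [4->3 ok]
  4: obs=x cand={4} pick 4 [3->4 ok]
  5: obs=z cand={1,3} pick 1 [4->1 ok]
  6: obs=y cand={2} pick 2 [1->2 ok]
  7: obs=z cand={1,3} pick 1 [2->1 ok]
  8: obs=y cand={2} pick 2 [1->2 ok]
  9: obs=x cand={4} pick 4 [2->4 ok]
  10: obs=z cand={1,3} pick 3 [4->3 ok]
  11: obs=x cand={4} pick 4 [3->4 ok]
  12: obs=z cand={1,3} pick 3 [4->3 ok]
  13: obs=z cand={1,3} pick 1 [3->1 ok]

0,3,4,3,4,1,2,1,2,4,3,4,3,1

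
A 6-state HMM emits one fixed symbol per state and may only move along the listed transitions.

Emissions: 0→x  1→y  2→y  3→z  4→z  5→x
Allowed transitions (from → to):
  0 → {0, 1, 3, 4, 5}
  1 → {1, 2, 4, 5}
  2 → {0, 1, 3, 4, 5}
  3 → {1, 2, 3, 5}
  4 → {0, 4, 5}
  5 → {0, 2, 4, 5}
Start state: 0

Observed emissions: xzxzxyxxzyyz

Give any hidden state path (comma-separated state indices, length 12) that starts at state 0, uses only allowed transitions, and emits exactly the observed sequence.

0,4,0,3,5,2,5,0,3,2,1,4

  pos 0: x in {0,5}, choose 0; start
  pos 1: z in {3,4}, choose 4; 0->4 ok
  pos 2: x in {0,5}, choose 0; 4->0 ok
  pos 3: z in {3,4}, choose 3; 0->3 ok
  pos 4: x in {0,5}, choose 5; 3->5 ok
  pos 5: y in {1,2}, choose 2; 5->2 ok
  pos 6: x in {0,5}, choose 5; 2->5 ok
  pos 7: x in {0,5}, choose 0; 5->0 ok
  pos 8: z in {3,4}, choose 3; 0->3 ok
  pos 9: y in {1,2}, choose 2; 3->2 ok
  pos 10: y in {1,2}, choose 1; 2->1 ok
  pos 11: z in {3,4}, choose 4; 1->4 ok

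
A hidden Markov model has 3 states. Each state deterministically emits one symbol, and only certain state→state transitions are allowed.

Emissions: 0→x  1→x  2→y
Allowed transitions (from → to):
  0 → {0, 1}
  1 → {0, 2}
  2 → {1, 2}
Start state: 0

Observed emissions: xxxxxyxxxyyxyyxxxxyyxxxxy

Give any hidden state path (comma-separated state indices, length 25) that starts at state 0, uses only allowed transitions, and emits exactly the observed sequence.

0,0,0,0,1,2,1,0,1,2,2,1,2,2,1,0,0,1,2,2,1,0,0,1,2

  0: obs=x cand={0,1} pick 0 [start]
  1: obs=x cand={0,1} pick 0 [0->0 ok]
  2: obs=x cand={0,1} pick 0 [0->0 ok]
  3: obs=x cand={0,1} pick 0 [0->0 ok]
  4: obs=x cand={0,1} pick 1 [0->1 ok]
  5: obs=y cand={2} pick 2 [1->2 ok]
  6: obs=x cand={0,1} pick 1 [2->1 ok]
  7: obs=x cand={0,1} pick 0 [1->0 ok]
  8: obs=x cand={0,1} pick 1 [0->1 ok]
  9: obs=y cand={2} pick 2 [1->2 ok]
  10: obs=y cand={2} pick 2 [2->2 ok]
  11: obs=x cand={0,1} pick 1 [2->1 ok]
  12: obs=y cand={2} pick 2 [1->2 ok]
  13: obs=y cand={2} pick 2 [2->2 ok]
  14: obs=x cand={0,1} pick 1 [2->1 ok]
  15: obs=x cand={0,1} pick 0 [1->0 ok]
  16: obs=x cand={0,1} pick 0 [0->0 ok]
  17: obs=x cand={0,1} pick 1 [0->1 ok]
  18: obs=y cand={2} pick 2 [1->2 ok]
  19: obs=y cand={2} pick 2 [2->2 ok]
  20: obs=x cand={0,1} pick 1 [2->1 ok]
  21: obs=x cand={0,1} pick 0 [1->0 ok]
  22: obs=x cand={0,1} pick 0 [0->0 ok]
  23: obs=x cand={0,1} pick 1 [0->1 ok]
  24: obs=y cand={2} pick 2 [1->2 ok]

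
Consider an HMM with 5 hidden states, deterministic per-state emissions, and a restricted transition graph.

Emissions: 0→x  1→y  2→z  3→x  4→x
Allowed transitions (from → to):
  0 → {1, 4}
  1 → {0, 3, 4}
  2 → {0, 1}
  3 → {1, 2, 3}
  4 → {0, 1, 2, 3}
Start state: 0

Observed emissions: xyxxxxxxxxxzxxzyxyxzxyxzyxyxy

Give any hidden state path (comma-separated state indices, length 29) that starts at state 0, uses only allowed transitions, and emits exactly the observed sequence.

0,1,0,4,0,4,0,4,0,4,3,2,0,4,2,1,0,1,4,2,0,1,3,2,1,3,1,0,1

  t0 'x' -> {0,3,4}, take 0 (start)
  t1 'y' -> {1}, take 1 (0->1 ok)
  t2 'x' -> {0,3,4}, take 0 (1->0 ok)
  t3 'x' -> {0,3,4}, take 4 (0->4 ok)
  t4 'x' -> {0,3,4}, take 0 (4->0 ok)
  t5 'x' -> {0,3,4}, take 4 (0->4 ok)
  t6 'x' -> {0,3,4}, take 0 (4->0 ok)
  t7 'x' -> {0,3,4}, take 4 (0->4 ok)
  t8 'x' -> {0,3,4}, take 0 (4->0 ok)
  t9 'x' -> {0,3,4}, take 4 (0->4 ok)
  t10 'x' -> {0,3,4}, take 3 (4->3 ok)
  t11 'z' -> {2}, take 2 (3->2 ok)
  t12 'x' -> {0,3,4}, take 0 (2->0 ok)
  t13 'x' -> {0,3,4}, take 4 (0->4 ok)
  t14 'z' -> {2}, take 2 (4->2 ok)
  t15 'y' -> {1}, take 1 (2->1 ok)
  t16 'x' -> {0,3,4}, take 0 (1->0 ok)
  t17 'y' -> {1}, take 1 (0->1 ok)
  t18 'x' -> {0,3,4}, take 4 (1->4 ok)
  t19 'z' -> {2}, take 2 (4->2 ok)
  t20 'x' -> {0,3,4}, take 0 (2->0 ok)
  t21 'y' -> {1}, take 1 (0->1 ok)
  t22 'x' -> {0,3,4}, take 3 (1->3 ok)
  t23 'z' -> {2}, take 2 (3->2 ok)
  t24 'y' -> {1}, take 1 (2->1 ok)
  t25 'x' -> {0,3,4}, take 3 (1->3 ok)
  t26 'y' -> {1}, take 1 (3->1 ok)
  t27 'x' -> {0,3,4}, take 0 (1->0 ok)
  t28 'y' -> {1}, take 1 (0->1 ok)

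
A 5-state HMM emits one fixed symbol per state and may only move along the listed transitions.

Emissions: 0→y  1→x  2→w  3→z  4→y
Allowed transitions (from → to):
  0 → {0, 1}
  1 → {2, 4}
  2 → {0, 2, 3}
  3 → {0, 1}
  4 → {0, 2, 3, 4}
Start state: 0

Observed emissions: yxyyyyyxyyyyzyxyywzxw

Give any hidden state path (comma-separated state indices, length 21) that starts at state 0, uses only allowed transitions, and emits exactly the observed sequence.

  [0] y  {0,4}  => 0  start
  [1] x  {1}  => 1  0->1 ok
  [2] y  {0,4}  => 4  1->4 ok
  [3] y  {0,4}  => 4  4->4 ok
  [4] y  {0,4}  => 4  4->4 ok
  [5] y  {0,4}  => 0  4->0 ok
  [6] y  {0,4}  => 0  0->0 ok
  [7] x  {1}  => 1  0->1 ok
  [8] y  {0,4}  => 4  1->4 ok
  [9] y  {0,4}  => 4  4->4 ok
  [10] y  {0,4}  => 4  4->4 ok
  [11] y  {0,4}  => 4  4->4 ok
  [12] z  {3}  => 3  4->3 ok
  [13] y  {0,4}  => 0  3->0 ok
  [14] x  {1}  => 1  0->1 ok
  [15] y  {0,4}  => 4  1->4 ok
  [16] y  {0,4}  => 4  4->4 ok
  [17] w  {2}  => 2  4->2 ok
  [18] z  {3}  => 3  2->3 ok
  [19] x  {1}  => 1  3->1 ok
  [20] w  {2}  => 2  1->2 ok

0,1,4,4,4,0,0,1,4,4,4,4,3,0,1,4,4,2,3,1,2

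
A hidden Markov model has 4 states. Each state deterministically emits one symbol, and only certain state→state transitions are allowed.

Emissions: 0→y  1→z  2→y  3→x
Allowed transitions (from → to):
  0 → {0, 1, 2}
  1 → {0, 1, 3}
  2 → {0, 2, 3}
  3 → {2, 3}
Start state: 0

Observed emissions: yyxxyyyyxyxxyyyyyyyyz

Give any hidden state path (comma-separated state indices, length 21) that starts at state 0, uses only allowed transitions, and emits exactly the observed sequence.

  [0] y  {0,2}  => 0  start
  [1] y  {0,2}  => 2  0->2 ok
  [2] x  {3}  => 3  2->3 ok
  [3] x  {3}  => 3  3->3 ok
  [4] y  {0,2}  => 2  3->2 ok
  [5] y  {0,2}  => 2  2->2 ok
  [6] y  {0,2}  => 2  2->2 ok
  [7] y  {0,2}  => 2  2->2 ok
  [8] x  {3}  => 3  2->3 ok
  [9] y  {0,2}  => 2  3->2 ok
  [10] x  {3}  => 3  2->3 ok
  [11] x  {3}  => 3  3->3 ok
  [12] y  {0,2}  => 2  3->2 ok
  [13] y  {0,2}  => 0  2->0 ok
  [14] y  {0,2}  => 2  0->2 ok
  [15] y  {0,2}  => 0  2->0 ok
  [16] y  {0,2}  => 0  0->0 ok
  [17] y  {0,2}  => 2  0->2 ok
  [18] y  {0,2}  => 0  2->0 ok
  [19] y  {0,2}  => 0  0->0 ok
  [20] z  {1}  => 1  0->1 ok

0,2,3,3,2,2,2,2,3,2,3,3,2,0,2,0,0,2,0,0,1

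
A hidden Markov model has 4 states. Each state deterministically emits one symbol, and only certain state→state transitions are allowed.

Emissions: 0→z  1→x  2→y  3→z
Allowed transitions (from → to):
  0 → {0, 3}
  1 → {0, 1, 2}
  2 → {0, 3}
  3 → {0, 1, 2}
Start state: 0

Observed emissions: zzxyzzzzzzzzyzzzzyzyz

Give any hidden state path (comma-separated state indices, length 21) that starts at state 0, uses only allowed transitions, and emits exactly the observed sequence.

  t0 'z' -> {0,3}, take 0 (start)
  t1 'z' -> {0,3}, take 3 (0->3 ok)
  t2 'x' -> {1}, take 1 (3->1 ok)
  t3 'y' -> {2}, take 2 (1->2 ok)
  t4 'z' -> {0,3}, take 0 (2->0 ok)
  t5 'z' -> {0,3}, take 0 (0->0 ok)
  t6 'z' -> {0,3}, take 0 (0->0 ok)
  t7 'z' -> {0,3}, take 0 (0->0 ok)
  t8 'z' -> {0,3}, take 3 (0->3 ok)
  t9 'z' -> {0,3}, take 0 (3->0 ok)
  t10 'z' -> {0,3}, take 0 (0->0 ok)
  t11 'z' -> {0,3}, take 3 (0->3 ok)
  t12 'y' -> {2}, take 2 (3->2 ok)
  t13 'z' -> {0,3}, take 0 (2->0 ok)
  t14 'z' -> {0,3}, take 0 (0->0 ok)
  t15 'z' -> {0,3}, take 0 (0->0 ok)
  t16 'z' -> {0,3}, take 3 (0->3 ok)
  t17 'y' -> {2}, take 2 (3->2 ok)
  t18 'z' -> {0,3}, take 3 (2->3 ok)
  t19 'y' -> {2}, take 2 (3->2 ok)
  t20 'z' -> {0,3}, take 3 (2->3 ok)

0,3,1,2,0,0,0,0,3,0,0,3,2,0,0,0,3,2,3,2,3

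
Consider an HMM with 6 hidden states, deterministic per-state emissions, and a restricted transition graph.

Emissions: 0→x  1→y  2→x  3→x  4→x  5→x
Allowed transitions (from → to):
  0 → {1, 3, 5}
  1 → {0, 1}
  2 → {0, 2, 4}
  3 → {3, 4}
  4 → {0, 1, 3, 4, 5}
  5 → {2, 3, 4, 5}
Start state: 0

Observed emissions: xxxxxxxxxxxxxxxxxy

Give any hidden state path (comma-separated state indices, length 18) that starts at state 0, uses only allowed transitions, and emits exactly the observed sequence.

0,3,4,4,3,4,3,4,3,3,3,4,3,4,5,5,4,1

  pos 0: x in {0,2,3,4,5}, choose 0; start
  pos 1: x in {0,2,3,4,5}, choose 3; 0->3 ok
  pos 2: x in {0,2,3,4,5}, choose 4; 3->4 ok
  pos 3: x in {0,2,3,4,5}, choose 4; 4->4 ok
  pos 4: x in {0,2,3,4,5}, choose 3; 4->3 ok
  pos 5: x in {0,2,3,4,5}, choose 4; 3->4 ok
  pos 6: x in {0,2,3,4,5}, choose 3; 4->3 ok
  pos 7: x in {0,2,3,4,5}, choose 4; 3->4 ok
  pos 8: x in {0,2,3,4,5}, choose 3; 4->3 ok
  pos 9: x in {0,2,3,4,5}, choose 3; 3->3 ok
  pos 10: x in {0,2,3,4,5}, choose 3; 3->3 ok
  pos 11: x in {0,2,3,4,5}, choose 4; 3->4 ok
  pos 12: x in {0,2,3,4,5}, choose 3; 4->3 ok
  pos 13: x in {0,2,3,4,5}, choose 4; 3->4 ok
  pos 14: x in {0,2,3,4,5}, choose 5; 4->5 ok
  pos 15: x in {0,2,3,4,5}, choose 5; 5->5 ok
  pos 16: x in {0,2,3,4,5}, choose 4; 5->4 ok
  pos 17: y in {1}, choose 1; 4->1 ok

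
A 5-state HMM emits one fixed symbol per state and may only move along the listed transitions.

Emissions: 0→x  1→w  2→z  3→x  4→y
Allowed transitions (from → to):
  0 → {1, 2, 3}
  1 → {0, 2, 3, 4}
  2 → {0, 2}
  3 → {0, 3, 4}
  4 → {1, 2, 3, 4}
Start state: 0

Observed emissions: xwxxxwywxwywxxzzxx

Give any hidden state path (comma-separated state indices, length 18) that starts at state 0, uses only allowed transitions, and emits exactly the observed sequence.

  0: obs=x cand={0,3} pick 0 [start]
  1: obs=w cand={1} pick 1 [0->1 ok]
  2: obs=x cand={0,3} pick 3 [1->3 ok]
  3: obs=x cand={0,3} pick 3 [3->3 ok]
  4: obs=x cand={0,3} pick 0 [3->0 ok]
  5: obs=w cand={1} pick 1 [0->1 ok]
  6: obs=y cand={4} pick 4 [1->4 ok]
  7: obs=w cand={1} pick 1 [4->1 ok]
  8: obs=x cand={0,3} pick 0 [1->0 ok]
  9: obs=w cand={1} pick 1 [0->1 ok]
  10: obs=y cand={4} pick 4 [1->4 ok]
  11: obs=w cand={1} pick 1 [4->1 ok]
  12: obs=x cand={0,3} pick 3 [1->3 ok]
  13: obs=x cand={0,3} pick 0 [3->0 ok]
  14: obs=z cand={2} pick 2 [0->2 ok]
  15: obs=z cand={2} pick 2 [2->2 ok]
  16: obs=x cand={0,3} pick 0 [2->0 ok]
  17: obs=x cand={0,3} pick 3 [0->3 ok]

0,1,3,3,0,1,4,1,0,1,4,1,3,0,2,2,0,3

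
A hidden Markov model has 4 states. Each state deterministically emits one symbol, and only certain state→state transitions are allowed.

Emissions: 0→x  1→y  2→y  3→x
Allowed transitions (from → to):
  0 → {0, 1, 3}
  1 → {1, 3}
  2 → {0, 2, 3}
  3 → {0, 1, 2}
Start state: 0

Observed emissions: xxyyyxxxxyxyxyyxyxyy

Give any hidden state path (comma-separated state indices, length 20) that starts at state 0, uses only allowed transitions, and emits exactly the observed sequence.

0,3,2,2,2,0,3,0,3,2,3,2,0,1,1,3,2,3,1,1

  t0 'x' -> {0,3}, take 0 (start)
  t1 'x' -> {0,3}, take 3 (0->3 ok)
  t2 'y' -> {1,2}, take 2 (3->2 ok)
  t3 'y' -> {1,2}, take 2 (2->2 ok)
  t4 'y' -> {1,2}, take 2 (2->2 ok)
  t5 'x' -> {0,3}, take 0 (2->0 ok)
  t6 'x' -> {0,3}, take 3 (0->3 ok)
  t7 'x' -> {0,3}, take 0 (3->0 ok)
  t8 'x' -> {0,3}, take 3 (0->3 ok)
  t9 'y' -> {1,2}, take 2 (3->2 ok)
  t10 'x' -> {0,3}, take 3 (2->3 ok)
  t11 'y' -> {1,2}, take 2 (3->2 ok)
  t12 'x' -> {0,3}, take 0 (2->0 ok)
  t13 'y' -> {1,2}, take 1 (0->1 ok)
  t14 'y' -> {1,2}, take 1 (1->1 ok)
  t15 'x' -> {0,3}, take 3 (1->3 ok)
  t16 'y' -> {1,2}, take 2 (3->2 ok)
  t17 'x' -> {0,3}, take 3 (2->3 ok)
  t18 'y' -> {1,2}, take 1 (3->1 ok)
  t19 'y' -> {1,2}, take 1 (1->1 ok)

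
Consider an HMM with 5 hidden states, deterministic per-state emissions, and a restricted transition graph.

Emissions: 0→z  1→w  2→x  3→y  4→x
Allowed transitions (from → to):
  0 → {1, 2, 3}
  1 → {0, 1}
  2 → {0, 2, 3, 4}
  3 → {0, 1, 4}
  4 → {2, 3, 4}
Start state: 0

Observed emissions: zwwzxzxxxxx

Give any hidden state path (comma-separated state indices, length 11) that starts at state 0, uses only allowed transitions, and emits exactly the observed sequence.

  pos 0: z in {0}, choose 0; start
  pos 1: w in {1}, choose 1; 0->1 ok
  pos 2: w in {1}, choose 1; 1->1 ok
  pos 3: z in {0}, choose 0; 1->0 ok
  pos 4: x in {2,4}, choose 2; 0->2 ok
  pos 5: z in {0}, choose 0; 2->0 ok
  pos 6: x in {2,4}, choose 2; 0->2 ok
  pos 7: x in {2,4}, choose 4; 2->4 ok
  pos 8: x in {2,4}, choose 4; 4->4 ok
  pos 9: x in {2,4}, choose 4; 4->4 ok
  pos 10: x in {2,4}, choose 4; 4->4 ok

0,1,1,0,2,0,2,4,4,4,4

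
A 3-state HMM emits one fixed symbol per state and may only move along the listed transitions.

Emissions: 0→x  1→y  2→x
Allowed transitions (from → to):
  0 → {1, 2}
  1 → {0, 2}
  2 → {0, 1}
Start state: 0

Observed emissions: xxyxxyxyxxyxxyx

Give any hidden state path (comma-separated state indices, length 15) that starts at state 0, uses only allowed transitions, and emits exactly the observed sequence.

  t0 'x' -> {0,2}, take 0 (start)
  t1 'x' -> {0,2}, take 2 (0->2 ok)
  t2 'y' -> {1}, take 1 (2->1 ok)
  t3 'x' -> {0,2}, take 2 (1->2 ok)
  t4 'x' -> {0,2}, take 0 (2->0 ok)
  t5 'y' -> {1}, take 1 (0->1 ok)
  t6 'x' -> {0,2}, take 2 (1->2 ok)
  t7 'y' -> {1}, take 1 (2->1 ok)
  t8 'x' -> {0,2}, take 0 (1->0 ok)
  t9 'x' -> {0,2}, take 2 (0->2 ok)
  t10 'y' -> {1}, take 1 (2->1 ok)
  t11 'x' -> {0,2}, take 2 (1->2 ok)
  t12 'x' -> {0,2}, take 0 (2->0 ok)
  t13 'y' -> {1}, take 1 (0->1 ok)
  t14 'x' -> {0,2}, take 2 (1->2 ok)

0,2,1,2,0,1,2,1,0,2,1,2,0,1,2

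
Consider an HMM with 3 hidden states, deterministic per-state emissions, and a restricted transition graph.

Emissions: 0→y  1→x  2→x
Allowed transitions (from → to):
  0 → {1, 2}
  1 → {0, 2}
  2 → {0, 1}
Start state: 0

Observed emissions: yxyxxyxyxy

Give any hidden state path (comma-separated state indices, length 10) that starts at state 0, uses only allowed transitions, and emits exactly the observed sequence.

  t0 'y' -> {0}, take 0 (start)
  t1 'x' -> {1,2}, take 2 (0->2 ok)
  t2 'y' -> {0}, take 0 (2->0 ok)
  t3 'x' -> {1,2}, take 2 (0->2 ok)
  t4 'x' -> {1,2}, take 1 (2->1 ok)
  t5 'y' -> {0}, take 0 (1->0 ok)
  t6 'x' -> {1,2}, take 2 (0->2 ok)
  t7 'y' -> {0}, take 0 (2->0 ok)
  t8 'x' -> {1,2}, take 2 (0->2 ok)
  t9 'y' -> {0}, take 0 (2->0 ok)

0,2,0,2,1,0,2,0,2,0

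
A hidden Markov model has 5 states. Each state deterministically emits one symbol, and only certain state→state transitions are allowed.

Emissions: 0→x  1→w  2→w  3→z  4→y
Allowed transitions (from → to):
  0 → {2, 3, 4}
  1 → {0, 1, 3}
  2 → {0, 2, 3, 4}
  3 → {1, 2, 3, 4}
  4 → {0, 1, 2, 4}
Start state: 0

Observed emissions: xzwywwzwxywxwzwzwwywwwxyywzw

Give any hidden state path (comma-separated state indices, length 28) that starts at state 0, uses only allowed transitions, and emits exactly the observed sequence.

0,3,2,4,2,2,3,1,0,4,1,0,2,3,1,3,2,2,4,1,1,1,0,4,4,2,3,2

  [0] x  {0}  => 0  start
  [1] z  {3}  => 3  0->3 ok
  [2] w  {1,2}  => 2  3->2 ok
  [3] y  {4}  => 4  2->4 ok
  [4] w  {1,2}  => 2  4->2 ok
  [5] w  {1,2}  => 2  2->2 ok
  [6] z  {3}  => 3  2->3 ok
  [7] w  {1,2}  => 1  3->1 ok
  [8] x  {0}  => 0  1->0 ok
  [9] y  {4}  => 4  0->4 ok
  [10] w  {1,2}  => 1  4->1 ok
  [11] x  {0}  => 0  1->0 ok
  [12] w  {1,2}  => 2  0->2 ok
  [13] z  {3}  => 3  2->3 ok
  [14] w  {1,2}  => 1  3->1 ok
  [15] z  {3}  => 3  1->3 ok
  [16] w  {1,2}  => 2  3->2 ok
  [17] w  {1,2}  => 2  2->2 ok
  [18] y  {4}  => 4  2->4 ok
  [19] w  {1,2}  => 1  4->1 ok
  [20] w  {1,2}  => 1  1->1 ok
  [21] w  {1,2}  => 1  1->1 ok
  [22] x  {0}  => 0  1->0 ok
  [23] y  {4}  => 4  0->4 ok
  [24] y  {4}  => 4  4->4 ok
  [25] w  {1,2}  => 2  4->2 ok
  [26] z  {3}  => 3  2->3 ok
  [27] w  {1,2}  => 2  3->2 ok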